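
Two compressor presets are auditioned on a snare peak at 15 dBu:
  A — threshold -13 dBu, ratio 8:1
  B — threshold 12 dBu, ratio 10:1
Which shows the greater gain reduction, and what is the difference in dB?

A, by 21.8 dB

A: overshoot 28 dB → output overshoot 3.5 dB → GR 24.5 dB.
B: overshoot 3 dB → output overshoot 0.3 dB → GR 2.7 dB.
A reduces 21.8 dB more.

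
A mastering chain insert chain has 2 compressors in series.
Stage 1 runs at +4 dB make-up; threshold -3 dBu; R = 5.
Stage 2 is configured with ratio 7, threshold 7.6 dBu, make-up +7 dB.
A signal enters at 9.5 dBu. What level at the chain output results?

10.5 dBu

Stage 1: 9.5 dBu is 12.5 dB over -3 dBu; at 5:1 that becomes 2.5 dB over, giving -0.5 dBu; +4 dB make-up → 3.5 dBu.
Stage 2: below threshold (3.5 ≤ 7.6); passes unchanged; make-up brings it to 10.5 dBu.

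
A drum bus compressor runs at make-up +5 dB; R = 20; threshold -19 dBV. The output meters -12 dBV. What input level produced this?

21 dBV

Stripping the +5 dB make-up gives -17 dBV at the gain stage.
The compressed level sits -17 − (-19) = 2 dB over threshold.
Before 20:1 compression the overshoot was 2 × 20 = 40 dB, so input = -19 + 40 = 21 dBV.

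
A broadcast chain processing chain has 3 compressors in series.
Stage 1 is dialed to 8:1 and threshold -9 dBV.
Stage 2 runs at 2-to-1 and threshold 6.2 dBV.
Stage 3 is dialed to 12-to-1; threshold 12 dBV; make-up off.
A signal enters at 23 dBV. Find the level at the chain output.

-5 dBV

Stage 1: 32 dB above -9 dBV, reduced 8:1 to 4 dB above → -5 dBV.
Stage 2: -5 dBV is at or below the 6.2 dBV threshold — no compression; output -5 dBV.
Stage 3: -5 dBV ≤ 12 dBV, so stage 3 doesn't engage; output -5 dBV.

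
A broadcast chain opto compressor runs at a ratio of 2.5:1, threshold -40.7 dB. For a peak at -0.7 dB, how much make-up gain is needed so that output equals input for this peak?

The peak compresses to -40.7 + 40/2.5 = -24.7 dB.
To reach -0.7 dB requires -0.7 − (-24.7) = 24 dB of make-up.

24 dB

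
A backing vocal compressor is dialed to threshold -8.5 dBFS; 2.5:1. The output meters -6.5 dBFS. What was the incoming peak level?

Post-compression overshoot = -6.5 − (-8.5) = 2 dB.
Undo the ratio: input overshoot = 2 × 2.5 = 5 dB, giving input = -3.5 dBFS.

-3.5 dBFS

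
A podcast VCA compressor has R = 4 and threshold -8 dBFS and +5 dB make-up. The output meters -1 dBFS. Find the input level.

0 dBFS

Stripping the +5 dB make-up gives -6 dBFS at the gain stage.
Post-compression overshoot = -6 − (-8) = 2 dB.
Input overshoot = R × output overshoot = 8 dB → input = -8 + 8 = 0 dBFS.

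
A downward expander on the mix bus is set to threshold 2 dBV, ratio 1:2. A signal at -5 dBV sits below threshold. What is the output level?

Undershoot = 2 − (-5) = 7 dB.
At 1:2, that expands to 14 dB under threshold.
Output = 2 − 14 = -12 dBV.

-12 dBV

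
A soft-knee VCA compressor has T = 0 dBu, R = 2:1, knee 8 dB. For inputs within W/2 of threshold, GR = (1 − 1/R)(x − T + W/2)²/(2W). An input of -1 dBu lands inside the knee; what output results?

x − T + W/2 = -1 − 0 + 4 = 3.
GR = (1 − 1/2) × 3² / 16 = 0.5 × 9 / 16 = 0.28125 dB.
Output = -1 − 0.28125 = -1.28125 dBu.

-1.28125 dBu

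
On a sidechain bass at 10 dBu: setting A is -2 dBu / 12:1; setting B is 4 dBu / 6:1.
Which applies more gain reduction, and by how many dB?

A: GR = 12 − 12/12 = 11 dB.
B: GR = 6 − 6/6 = 5 dB.
A reduces 6 dB more.

A, by 6 dB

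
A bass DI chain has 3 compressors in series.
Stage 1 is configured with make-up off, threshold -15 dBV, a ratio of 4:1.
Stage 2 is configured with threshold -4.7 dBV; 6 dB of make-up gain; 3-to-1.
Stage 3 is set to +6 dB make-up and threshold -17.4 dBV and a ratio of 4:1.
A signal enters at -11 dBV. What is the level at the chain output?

Stage 1: -11 dBV is 4 dB over -15 dBV; at 4:1 that becomes 1 dB over, giving -14 dBV.
Stage 2: -14 dBV is at or below the -4.7 dBV threshold — no compression; make-up brings it to -8 dBV.
Stage 3: 9.4 dB above -17.4 dBV, reduced 4:1 to 2.35 dB above → -15.05 dBV; +6 dB make-up → -9.05 dBV.

-9.05 dBV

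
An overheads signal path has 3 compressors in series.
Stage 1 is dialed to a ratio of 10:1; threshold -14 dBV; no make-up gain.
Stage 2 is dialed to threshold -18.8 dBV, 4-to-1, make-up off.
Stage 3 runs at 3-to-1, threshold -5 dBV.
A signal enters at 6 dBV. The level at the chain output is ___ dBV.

-17.1 dBV

Stage 1: 20 dB above -14 dBV, reduced 10:1 to 2 dB above → -12 dBV.
Stage 2: -12 dBV is 6.8 dB over -18.8 dBV; at 4:1 that becomes 1.7 dB over, giving -17.1 dBV.
Stage 3: below threshold (-17.1 ≤ -5); passes unchanged; output -17.1 dBV.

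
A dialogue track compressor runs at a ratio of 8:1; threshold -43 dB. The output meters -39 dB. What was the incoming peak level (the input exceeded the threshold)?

-11 dB

Post-compression overshoot = -39 − (-43) = 4 dB.
Before 8:1 compression the overshoot was 4 × 8 = 32 dB, so input = -43 + 32 = -11 dB.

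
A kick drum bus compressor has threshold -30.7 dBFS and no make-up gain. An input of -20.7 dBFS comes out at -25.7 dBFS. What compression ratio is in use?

2:1

Input overshoot = -20.7 − (-30.7) = 10 dB; output overshoot = -25.7 − (-30.7) = 5 dB.
Ratio = 10 / 5 = 2.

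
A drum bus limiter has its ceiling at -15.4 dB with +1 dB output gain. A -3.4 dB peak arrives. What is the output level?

At ∞:1, everything above -15.4 dB is held at the ceiling.
Output gain then adds 1 dB: -15.4 + 1 = -14.4 dB.

-14.4 dB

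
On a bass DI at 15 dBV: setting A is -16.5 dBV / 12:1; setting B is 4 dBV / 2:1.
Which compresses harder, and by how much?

A: GR = 31.5 − 31.5/12 = 28.875 dB.
B: GR = 11 − 11/2 = 5.5 dB.
A reduces 23.375 dB more.

A, by 23.375 dB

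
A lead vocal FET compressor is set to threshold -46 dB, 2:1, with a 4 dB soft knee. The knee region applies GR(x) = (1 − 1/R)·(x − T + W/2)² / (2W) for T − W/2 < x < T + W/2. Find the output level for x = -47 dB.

-47.0625 dB

x − T + W/2 = -47 − (-46) + 2 = 1.
GR = (1 − 1/2) × 1² / 8 = 0.5 × 1 / 8 = 0.0625 dB.
Output = -47 − 0.0625 = -47.0625 dB.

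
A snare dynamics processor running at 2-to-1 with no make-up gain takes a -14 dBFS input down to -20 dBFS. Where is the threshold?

-26 dBFS

Let T be the threshold. Output overshoot = (input overshoot)/R, so -20 − T = (-14 − T)/2.
2·(-20 − T) = -14 − T → 1·T = -40 − (-14) = -26.
T = -26/1 = -26 dBFS.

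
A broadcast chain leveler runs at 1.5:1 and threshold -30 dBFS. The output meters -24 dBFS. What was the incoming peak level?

The compressed level sits -24 − (-30) = 6 dB over threshold.
Input overshoot = R × output overshoot = 9 dB → input = -30 + 9 = -21 dBFS.

-21 dBFS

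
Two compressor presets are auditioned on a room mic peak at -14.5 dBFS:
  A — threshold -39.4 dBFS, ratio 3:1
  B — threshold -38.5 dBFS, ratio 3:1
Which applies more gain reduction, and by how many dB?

A, by 0.6 dB

A: overshoot 24.9 dB → output overshoot 8.3 dB → GR 16.6 dB.
B: overshoot 24 dB → output overshoot 8 dB → GR 16 dB.
Difference: 0.6 dB in favour of A.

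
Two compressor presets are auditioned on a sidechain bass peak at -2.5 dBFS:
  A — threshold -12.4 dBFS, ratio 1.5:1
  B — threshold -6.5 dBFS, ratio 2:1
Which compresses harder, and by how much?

A: GR = 9.9 − 9.9/1.5 = 3.3 dB.
B: GR = 4 − 4/2 = 2 dB.
Difference: 1.3 dB in favour of A.

A, by 1.3 dB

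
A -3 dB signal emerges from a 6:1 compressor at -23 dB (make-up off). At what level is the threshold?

Input is 24 dB above T (since output overshoot × R = input overshoot: (-23 − T)·6 = -3 − T gives T = -27 dB).
Check: -27 + (-3 − (-27))/6 = -27 + 4 = -23 dB. ✓

-27 dB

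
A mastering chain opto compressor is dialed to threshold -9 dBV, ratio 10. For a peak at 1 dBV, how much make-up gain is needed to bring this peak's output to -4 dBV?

The peak compresses to -9 + 10/10 = -8 dBV.
To reach -4 dBV requires -4 − (-8) = 4 dB of make-up.

4 dB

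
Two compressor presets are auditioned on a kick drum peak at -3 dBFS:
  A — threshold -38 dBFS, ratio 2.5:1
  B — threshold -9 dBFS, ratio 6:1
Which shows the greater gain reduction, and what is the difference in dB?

A: overshoot 35 dB → output overshoot 14 dB → GR 21 dB.
B: overshoot 6 dB → output overshoot 1 dB → GR 5 dB.
Difference: 16 dB in favour of A.

A, by 16 dB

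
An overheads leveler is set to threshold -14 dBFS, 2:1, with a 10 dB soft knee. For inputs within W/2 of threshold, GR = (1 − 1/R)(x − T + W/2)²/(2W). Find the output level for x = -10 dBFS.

-12.025 dBFS

x − T + W/2 = -10 − (-14) + 5 = 9.
GR = (1 − 1/2) × 9² / 20 = 0.5 × 81 / 20 = 2.025 dB.
Output = -10 − 2.025 = -12.025 dBFS.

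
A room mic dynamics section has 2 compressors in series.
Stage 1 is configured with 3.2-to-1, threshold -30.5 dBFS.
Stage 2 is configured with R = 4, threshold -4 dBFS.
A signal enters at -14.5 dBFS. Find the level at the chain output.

-25.5 dBFS

Stage 1: 16 dB above -30.5 dBFS, reduced 3.2:1 to 5 dB above → -25.5 dBFS.
Stage 2: below threshold (-25.5 ≤ -4); passes unchanged; output -25.5 dBFS.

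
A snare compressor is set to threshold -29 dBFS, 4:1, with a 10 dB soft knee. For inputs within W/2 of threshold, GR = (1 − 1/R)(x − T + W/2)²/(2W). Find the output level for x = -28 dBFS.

x − T + W/2 = -28 − (-29) + 5 = 6.
GR = (1 − 1/4) × 6² / 20 = 0.75 × 36 / 20 = 1.35 dB.
Output = -28 − 1.35 = -29.35 dBFS.

-29.35 dBFS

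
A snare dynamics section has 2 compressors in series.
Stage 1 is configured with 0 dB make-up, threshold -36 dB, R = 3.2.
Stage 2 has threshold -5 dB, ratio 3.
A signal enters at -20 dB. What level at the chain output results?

-31 dB

Stage 1: -20 dB is 16 dB over -36 dB; at 3.2:1 that becomes 5 dB over, giving -31 dB.
Stage 2: -31 dB ≤ -5 dB, so stage 2 doesn't engage; output -31 dB.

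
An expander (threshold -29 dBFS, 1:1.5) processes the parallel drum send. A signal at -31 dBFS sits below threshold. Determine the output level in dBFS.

Undershoot = (-29) − (-31) = 2 dB.
At 1:1.5, that expands to 3 dB under threshold.
Output = -29 − 3 = -32 dBFS.

-32 dBFS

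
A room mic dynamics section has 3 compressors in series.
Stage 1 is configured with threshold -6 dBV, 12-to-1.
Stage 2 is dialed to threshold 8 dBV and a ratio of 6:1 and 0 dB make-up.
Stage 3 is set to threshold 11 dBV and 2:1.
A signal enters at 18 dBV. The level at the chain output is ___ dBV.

-4 dBV

Stage 1: 24 dB above -6 dBV, reduced 12:1 to 2 dB above → -4 dBV.
Stage 2: -4 dBV is at or below the 8 dBV threshold — no compression; output -4 dBV.
Stage 3: -4 dBV is at or below the 11 dBV threshold — no compression; output -4 dBV.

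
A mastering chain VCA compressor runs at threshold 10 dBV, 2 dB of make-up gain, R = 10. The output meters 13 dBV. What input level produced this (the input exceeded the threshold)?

Stripping the +2 dB make-up gives 11 dBV at the gain stage.
Post-compression overshoot = 11 − 10 = 1 dB.
Input overshoot = R × output overshoot = 10 dB → input = 10 + 10 = 20 dBV.

20 dBV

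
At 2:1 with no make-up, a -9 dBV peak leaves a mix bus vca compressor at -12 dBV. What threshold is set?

Gain reduction = -9 − (-12) = 3 dB; output overshoot = GR / (R − 1) = 3 / 1 = 3 dB.
Threshold = output − output overshoot = -12 − 3 = -15 dBV.

-15 dBV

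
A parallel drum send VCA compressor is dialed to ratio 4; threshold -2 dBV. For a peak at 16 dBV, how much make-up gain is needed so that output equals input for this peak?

13.5 dB

Without make-up, output = threshold + overshoot/4 = -2 + 4.5 = 2.5 dBV.
Gap to target: 13.5 dB.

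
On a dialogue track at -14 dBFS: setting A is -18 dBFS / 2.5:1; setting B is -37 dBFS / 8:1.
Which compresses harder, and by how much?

B, by 17.725 dB

A: overshoot 4 dB → output overshoot 1.6 dB → GR 2.4 dB.
B: overshoot 23 dB → output overshoot 2.875 dB → GR 20.125 dB.
B applies 17.725 dB more gain reduction.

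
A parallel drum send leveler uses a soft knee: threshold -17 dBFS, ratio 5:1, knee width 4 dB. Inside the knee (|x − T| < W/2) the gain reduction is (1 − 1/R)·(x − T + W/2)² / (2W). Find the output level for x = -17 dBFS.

-17.4 dBFS

x − T + W/2 = -17 − (-17) + 2 = 2.
GR = (1 − 1/5) × 2² / 8 = 0.8 × 4 / 8 = 0.4 dB.
Output = -17 − 0.4 = -17.4 dBFS.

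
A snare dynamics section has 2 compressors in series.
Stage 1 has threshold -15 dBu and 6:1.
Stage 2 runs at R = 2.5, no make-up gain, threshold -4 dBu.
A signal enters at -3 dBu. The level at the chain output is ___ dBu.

Stage 1: 12 dB above -15 dBu, reduced 6:1 to 2 dB above → -13 dBu.
Stage 2: -13 dBu is at or below the -4 dBu threshold — no compression; output -13 dBu.

-13 dBu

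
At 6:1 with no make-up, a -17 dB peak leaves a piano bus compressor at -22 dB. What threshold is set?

Input is 6 dB above T (since output overshoot × R = input overshoot: (-22 − T)·6 = -17 − T gives T = -23 dB).
Check: -23 + (-17 − (-23))/6 = -23 + 1 = -22 dB. ✓

-23 dB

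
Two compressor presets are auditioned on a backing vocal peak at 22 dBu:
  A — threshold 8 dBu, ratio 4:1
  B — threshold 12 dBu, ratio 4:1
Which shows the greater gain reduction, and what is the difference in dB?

A, by 3 dB

A: GR = 14 − 14/4 = 10.5 dB.
B: GR = 10 − 10/4 = 7.5 dB.
Difference: 3 dB in favour of A.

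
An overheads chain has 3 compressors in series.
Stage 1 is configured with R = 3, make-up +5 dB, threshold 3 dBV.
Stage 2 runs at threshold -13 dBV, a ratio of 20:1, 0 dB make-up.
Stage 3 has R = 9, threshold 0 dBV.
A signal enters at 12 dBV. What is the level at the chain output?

Stage 1: overshoot 9 dB → 9/3 = 3 dB → 6 dBV; +5 dB make-up → 11 dBV.
Stage 2: 24 dB above -13 dBV, reduced 20:1 to 1.2 dB above → -11.8 dBV.
Stage 3: below threshold (-11.8 ≤ 0); passes unchanged; output -11.8 dBV.

-11.8 dBV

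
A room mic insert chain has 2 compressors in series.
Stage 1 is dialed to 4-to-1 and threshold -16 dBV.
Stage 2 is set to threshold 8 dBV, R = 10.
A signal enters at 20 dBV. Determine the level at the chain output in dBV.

Stage 1: 20 dBV is 36 dB over -16 dBV; at 4:1 that becomes 9 dB over, giving -7 dBV.
Stage 2: below threshold (-7 ≤ 8); passes unchanged; output -7 dBV.

-7 dBV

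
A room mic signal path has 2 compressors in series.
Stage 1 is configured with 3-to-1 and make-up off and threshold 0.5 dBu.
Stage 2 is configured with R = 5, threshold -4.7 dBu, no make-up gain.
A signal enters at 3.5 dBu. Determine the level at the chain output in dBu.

-3.46 dBu

Stage 1: overshoot 3 dB → 3/3 = 1 dB → 1.5 dBu.
Stage 2: overshoot 6.2 dB → 6.2/5 = 1.24 dB → -3.46 dBu.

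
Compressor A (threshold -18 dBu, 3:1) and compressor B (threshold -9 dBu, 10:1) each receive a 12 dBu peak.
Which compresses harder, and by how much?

A: GR = 30 − 30/3 = 20 dB.
B: GR = 21 − 21/10 = 18.9 dB.
A reduces 1.1 dB more.

A, by 1.1 dB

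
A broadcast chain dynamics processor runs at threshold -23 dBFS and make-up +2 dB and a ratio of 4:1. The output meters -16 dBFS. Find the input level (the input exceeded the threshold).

Remove make-up: -16 − 2 = -18 dBFS.
Post-compression overshoot = -18 − (-23) = 5 dB.
Input overshoot = R × output overshoot = 20 dB → input = -23 + 20 = -3 dBFS.

-3 dBFS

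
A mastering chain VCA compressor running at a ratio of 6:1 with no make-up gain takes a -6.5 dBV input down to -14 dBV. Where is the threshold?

Gain reduction = -6.5 − (-14) = 7.5 dB; output overshoot = GR / (R − 1) = 7.5 / 5 = 1.5 dB.
Threshold = output − output overshoot = -14 − 1.5 = -15.5 dBV.

-15.5 dBV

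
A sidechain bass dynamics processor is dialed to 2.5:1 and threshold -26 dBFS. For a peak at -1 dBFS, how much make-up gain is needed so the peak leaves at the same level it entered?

Overshoot 25 dB → 25/2.5 = 10 dB after compression, so the compressed level is -26 + 10 = -16 dBFS.
Make-up = target − compressed = -1 − (-16) = 15 dB.

15 dB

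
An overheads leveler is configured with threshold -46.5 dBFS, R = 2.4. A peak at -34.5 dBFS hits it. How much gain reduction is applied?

The signal is 12 dB above threshold.
A 2.4:1 ratio leaves 5 dB of that excess.
GR = overshoot in − overshoot out = 12 − 5 = 7 dB.

7 dB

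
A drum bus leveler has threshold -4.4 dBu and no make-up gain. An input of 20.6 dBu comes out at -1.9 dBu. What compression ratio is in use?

10:1

Input overshoot = 20.6 − (-4.4) = 25 dB; output overshoot = -1.9 − (-4.4) = 2.5 dB.
Ratio = 25 / 2.5 = 10.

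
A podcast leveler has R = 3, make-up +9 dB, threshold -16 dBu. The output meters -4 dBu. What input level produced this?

-7 dBu

Stripping the +9 dB make-up gives -13 dBu at the gain stage.
That's 3 dB above the -16 dBu threshold.
Input overshoot = R × output overshoot = 9 dB → input = -16 + 9 = -7 dBu.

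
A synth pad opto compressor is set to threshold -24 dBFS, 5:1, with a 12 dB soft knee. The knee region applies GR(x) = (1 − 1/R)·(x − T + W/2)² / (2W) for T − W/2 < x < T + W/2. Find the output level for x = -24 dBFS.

-25.2 dBFS

x − T + W/2 = -24 − (-24) + 6 = 6.
GR = (1 − 1/5) × 6² / 24 = 0.8 × 36 / 24 = 1.2 dB.
Output = -24 − 1.2 = -25.2 dBFS.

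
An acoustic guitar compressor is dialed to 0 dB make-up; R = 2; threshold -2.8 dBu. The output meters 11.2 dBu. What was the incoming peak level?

25.2 dBu

Post-compression overshoot = 11.2 − (-2.8) = 14 dB.
Undo the ratio: input overshoot = 14 × 2 = 28 dB, giving input = 25.2 dBu.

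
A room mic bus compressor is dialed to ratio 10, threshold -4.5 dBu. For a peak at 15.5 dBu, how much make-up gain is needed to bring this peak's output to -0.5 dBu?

Without make-up, output = threshold + overshoot/10 = -4.5 + 2 = -2.5 dBu.
Gap to target: 2 dB.

2 dB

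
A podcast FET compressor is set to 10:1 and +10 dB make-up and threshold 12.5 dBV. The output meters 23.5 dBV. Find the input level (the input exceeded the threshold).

Before make-up, the level was 23.5 − 10 = 13.5 dBV.
That's 1 dB above the 12.5 dBV threshold.
Undo the ratio: input overshoot = 1 × 10 = 10 dB, giving input = 22.5 dBV.

22.5 dBV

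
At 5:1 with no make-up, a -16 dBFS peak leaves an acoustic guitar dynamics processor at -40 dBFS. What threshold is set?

-46 dBFS

Input is 30 dB above T (since output overshoot × R = input overshoot: (-40 − T)·5 = -16 − T gives T = -46 dBFS).
Check: -46 + (-16 − (-46))/5 = -46 + 6 = -40 dBFS. ✓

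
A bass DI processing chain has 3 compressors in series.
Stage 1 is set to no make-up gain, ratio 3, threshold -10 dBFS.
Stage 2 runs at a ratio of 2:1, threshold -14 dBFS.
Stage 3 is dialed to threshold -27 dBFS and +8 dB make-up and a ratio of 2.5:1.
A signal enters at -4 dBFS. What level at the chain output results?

-12.6 dBFS

Stage 1: overshoot 6 dB → 6/3 = 2 dB → -8 dBFS.
Stage 2: -8 dBFS is 6 dB over -14 dBFS; at 2:1 that becomes 3 dB over, giving -11 dBFS.
Stage 3: overshoot 16 dB → 16/2.5 = 6.4 dB → -20.6 dBFS; +8 dB make-up → -12.6 dBFS.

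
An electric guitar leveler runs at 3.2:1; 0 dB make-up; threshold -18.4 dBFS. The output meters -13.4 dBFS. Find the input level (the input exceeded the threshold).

Post-compression overshoot = -13.4 − (-18.4) = 5 dB.
Before 3.2:1 compression the overshoot was 5 × 3.2 = 16 dB, so input = -18.4 + 16 = -2.4 dBFS.

-2.4 dBFS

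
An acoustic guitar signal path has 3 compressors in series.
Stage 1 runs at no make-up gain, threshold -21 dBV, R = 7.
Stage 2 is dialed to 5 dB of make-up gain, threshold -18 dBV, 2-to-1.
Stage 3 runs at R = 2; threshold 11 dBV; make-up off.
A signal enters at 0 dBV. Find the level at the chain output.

-13 dBV

Stage 1: 0 dBV is 21 dB over -21 dBV; at 7:1 that becomes 3 dB over, giving -18 dBV.
Stage 2: below threshold (-18 ≤ -18); passes unchanged; make-up brings it to -13 dBV.
Stage 3: -13 dBV ≤ 11 dBV, so stage 3 doesn't engage; output -13 dBV.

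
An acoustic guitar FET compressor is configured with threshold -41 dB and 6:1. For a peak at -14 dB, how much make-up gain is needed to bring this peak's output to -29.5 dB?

7 dB

Overshoot 27 dB → 27/6 = 4.5 dB after compression, so the compressed level is -41 + 4.5 = -36.5 dB.
Make-up = target − compressed = -29.5 − (-36.5) = 7 dB.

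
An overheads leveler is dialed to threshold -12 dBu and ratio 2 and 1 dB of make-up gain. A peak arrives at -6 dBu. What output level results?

Overshoot: -6 − (-12) = 6 dB.
The 6 dB excess becomes 3 dB after 2:1 reduction.
So the level is -12 + 3 = -9 dBu; make-up adds 1 dB, giving -8 dBu.

-8 dBu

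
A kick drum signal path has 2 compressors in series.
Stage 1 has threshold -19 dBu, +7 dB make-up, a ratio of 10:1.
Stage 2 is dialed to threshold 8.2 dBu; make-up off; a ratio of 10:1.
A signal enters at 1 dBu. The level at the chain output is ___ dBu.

Stage 1: 20 dB above -19 dBu, reduced 10:1 to 2 dB above → -17 dBu; +7 dB make-up → -10 dBu.
Stage 2: below threshold (-10 ≤ 8.2); passes unchanged; output -10 dBu.

-10 dBu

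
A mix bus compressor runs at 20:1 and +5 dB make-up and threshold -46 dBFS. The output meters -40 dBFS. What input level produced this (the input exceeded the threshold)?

Remove make-up: -40 − 5 = -45 dBFS.
That's 1 dB above the -46 dBFS threshold.
Before 20:1 compression the overshoot was 1 × 20 = 20 dB, so input = -46 + 20 = -26 dBFS.

-26 dBFS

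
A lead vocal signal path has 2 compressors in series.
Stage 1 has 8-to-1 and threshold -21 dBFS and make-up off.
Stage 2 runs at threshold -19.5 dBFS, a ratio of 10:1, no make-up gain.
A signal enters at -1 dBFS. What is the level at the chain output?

-19.4 dBFS

Stage 1: 20 dB above -21 dBFS, reduced 8:1 to 2.5 dB above → -18.5 dBFS.
Stage 2: 1 dB above -19.5 dBFS, reduced 10:1 to 0.1 dB above → -19.4 dBFS.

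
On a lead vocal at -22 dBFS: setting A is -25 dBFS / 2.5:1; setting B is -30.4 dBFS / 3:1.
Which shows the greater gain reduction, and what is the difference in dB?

B, by 3.8 dB

A: GR = 3 − 3/2.5 = 1.8 dB.
B: GR = 8.4 − 8.4/3 = 5.6 dB.
B applies 3.8 dB more gain reduction.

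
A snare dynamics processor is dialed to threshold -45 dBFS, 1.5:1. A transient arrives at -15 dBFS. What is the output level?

-25 dBFS

Overshoot: -15 − (-45) = 30 dB.
At 1.5:1 the overshoot is divided by 1.5, leaving 20 dB above threshold.
So the level is -45 + 20 = -25 dBFS.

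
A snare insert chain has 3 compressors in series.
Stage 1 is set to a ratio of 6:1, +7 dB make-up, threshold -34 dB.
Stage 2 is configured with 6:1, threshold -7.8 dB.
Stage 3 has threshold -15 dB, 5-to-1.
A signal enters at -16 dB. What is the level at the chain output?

Stage 1: -16 dB is 18 dB over -34 dB; at 6:1 that becomes 3 dB over, giving -31 dB; +7 dB make-up → -24 dB.
Stage 2: -24 dB ≤ -7.8 dB, so stage 2 doesn't engage; output -24 dB.
Stage 3: below threshold (-24 ≤ -15); passes unchanged; output -24 dB.

-24 dB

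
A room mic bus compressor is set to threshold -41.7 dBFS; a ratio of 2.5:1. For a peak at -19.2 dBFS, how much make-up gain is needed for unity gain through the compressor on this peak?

Overshoot 22.5 dB → 22.5/2.5 = 9 dB after compression, so the compressed level is -41.7 + 9 = -32.7 dBFS.
Make-up = target − compressed = -19.2 − (-32.7) = 13.5 dB.

13.5 dB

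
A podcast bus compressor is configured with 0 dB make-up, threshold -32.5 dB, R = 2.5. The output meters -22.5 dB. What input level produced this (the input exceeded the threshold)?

The compressed level sits -22.5 − (-32.5) = 10 dB over threshold.
Before 2.5:1 compression the overshoot was 10 × 2.5 = 25 dB, so input = -32.5 + 25 = -7.5 dB.

-7.5 dB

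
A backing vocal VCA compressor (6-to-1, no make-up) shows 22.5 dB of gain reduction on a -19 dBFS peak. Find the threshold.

-46 dBFS

Input is 27 dB above T (since output overshoot × R = input overshoot: (-41.5 − T)·6 = -19 − T gives T = -46 dBFS).
Check: -46 + (-19 − (-46))/6 = -46 + 4.5 = -41.5 dBFS. ✓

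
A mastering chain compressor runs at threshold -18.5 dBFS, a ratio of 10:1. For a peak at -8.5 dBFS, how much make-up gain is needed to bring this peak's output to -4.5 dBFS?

The peak compresses to -18.5 + 10/10 = -17.5 dBFS.
To reach -4.5 dBFS requires -4.5 − (-17.5) = 13 dB of make-up.

13 dB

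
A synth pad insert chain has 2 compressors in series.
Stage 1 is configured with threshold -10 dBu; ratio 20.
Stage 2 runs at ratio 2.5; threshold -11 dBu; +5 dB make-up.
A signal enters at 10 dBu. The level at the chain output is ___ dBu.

-5.2 dBu

Stage 1: 10 dBu is 20 dB over -10 dBu; at 20:1 that becomes 1 dB over, giving -9 dBu.
Stage 2: -9 dBu is 2 dB over -11 dBu; at 2.5:1 that becomes 0.8 dB over, giving -10.2 dBu; +5 dB make-up → -5.2 dBu.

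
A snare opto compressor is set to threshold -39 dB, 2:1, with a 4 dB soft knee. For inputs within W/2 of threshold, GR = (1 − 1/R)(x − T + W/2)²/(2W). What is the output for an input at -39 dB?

-39.25 dB

x − T + W/2 = -39 − (-39) + 2 = 2.
GR = (1 − 1/2) × 2² / 8 = 0.5 × 4 / 8 = 0.25 dB.
Output = -39 − 0.25 = -39.25 dB.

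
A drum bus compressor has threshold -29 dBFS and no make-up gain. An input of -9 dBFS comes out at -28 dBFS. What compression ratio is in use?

Input overshoot = -9 − (-29) = 20 dB; output overshoot = -28 − (-29) = 1 dB.
Ratio = 20 / 1 = 20.

20:1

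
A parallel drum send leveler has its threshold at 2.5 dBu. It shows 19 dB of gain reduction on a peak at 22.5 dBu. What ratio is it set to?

Input overshoot = 22.5 − 2.5 = 20 dB.
Output overshoot = 20 − 19 = 1 dB.
Ratio = input overshoot / output overshoot = 20 / 1 = 20.

20:1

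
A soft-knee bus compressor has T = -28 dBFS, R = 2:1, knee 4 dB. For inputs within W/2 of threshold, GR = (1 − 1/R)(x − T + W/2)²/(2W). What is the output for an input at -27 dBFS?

-27.5625 dBFS

x − T + W/2 = -27 − (-28) + 2 = 3.
GR = (1 − 1/2) × 3² / 8 = 0.5 × 9 / 8 = 0.5625 dB.
Output = -27 − 0.5625 = -27.5625 dBFS.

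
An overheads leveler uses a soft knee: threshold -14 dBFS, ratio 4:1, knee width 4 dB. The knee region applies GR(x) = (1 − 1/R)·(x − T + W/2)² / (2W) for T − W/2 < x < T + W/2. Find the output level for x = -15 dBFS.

x − T + W/2 = -15 − (-14) + 2 = 1.
GR = (1 − 1/4) × 1² / 8 = 0.75 × 1 / 8 = 0.09375 dB.
Output = -15 − 0.09375 = -15.09375 dBFS.

-15.09375 dBFS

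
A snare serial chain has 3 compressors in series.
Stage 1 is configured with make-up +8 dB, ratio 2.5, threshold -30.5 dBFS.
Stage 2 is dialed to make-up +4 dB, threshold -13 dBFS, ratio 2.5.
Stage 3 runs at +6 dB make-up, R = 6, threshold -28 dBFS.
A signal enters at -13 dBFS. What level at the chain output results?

-19.25 dBFS

Stage 1: 17.5 dB above -30.5 dBFS, reduced 2.5:1 to 7 dB above → -23.5 dBFS; +8 dB make-up → -15.5 dBFS.
Stage 2: -15.5 dBFS is at or below the -13 dBFS threshold — no compression; make-up brings it to -11.5 dBFS.
Stage 3: overshoot 16.5 dB → 16.5/6 = 2.75 dB → -25.25 dBFS; +6 dB make-up → -19.25 dBFS.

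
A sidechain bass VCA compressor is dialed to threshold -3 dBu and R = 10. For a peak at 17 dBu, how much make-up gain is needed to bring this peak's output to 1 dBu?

2 dB

The peak compresses to -3 + 20/10 = -1 dBu.
To reach 1 dBu requires 1 − (-1) = 2 dB of make-up.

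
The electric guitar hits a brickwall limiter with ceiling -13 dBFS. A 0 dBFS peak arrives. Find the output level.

The limiter clamps the peak to its -13 dBFS ceiling.

-13 dBFS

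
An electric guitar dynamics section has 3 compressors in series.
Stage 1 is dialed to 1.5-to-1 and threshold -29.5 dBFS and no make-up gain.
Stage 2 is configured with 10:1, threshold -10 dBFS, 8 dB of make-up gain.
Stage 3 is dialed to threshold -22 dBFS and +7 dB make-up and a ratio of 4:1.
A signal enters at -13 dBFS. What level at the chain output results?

-12.125 dBFS

Stage 1: -13 dBFS is 16.5 dB over -29.5 dBFS; at 1.5:1 that becomes 11 dB over, giving -18.5 dBFS.
Stage 2: below threshold (-18.5 ≤ -10); passes unchanged; make-up brings it to -10.5 dBFS.
Stage 3: 11.5 dB above -22 dBFS, reduced 4:1 to 2.875 dB above → -19.125 dBFS; +7 dB make-up → -12.125 dBFS.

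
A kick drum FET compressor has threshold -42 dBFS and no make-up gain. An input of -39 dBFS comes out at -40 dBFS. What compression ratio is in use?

Input overshoot = -39 − (-42) = 3 dB; output overshoot = -40 − (-42) = 2 dB.
Ratio = 3 / 2 = 1.5.

1.5:1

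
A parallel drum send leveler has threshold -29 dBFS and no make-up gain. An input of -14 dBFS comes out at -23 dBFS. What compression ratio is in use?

2.5:1

Input overshoot = -14 − (-29) = 15 dB; output overshoot = -23 − (-29) = 6 dB.
Ratio = 15 / 6 = 2.5.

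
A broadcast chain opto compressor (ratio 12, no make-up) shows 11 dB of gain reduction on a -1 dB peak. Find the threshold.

-13 dB

Gain reduction = -1 − (-12) = 11 dB; output overshoot = GR / (R − 1) = 11 / 11 = 1 dB.
Threshold = output − output overshoot = -12 − 1 = -13 dB.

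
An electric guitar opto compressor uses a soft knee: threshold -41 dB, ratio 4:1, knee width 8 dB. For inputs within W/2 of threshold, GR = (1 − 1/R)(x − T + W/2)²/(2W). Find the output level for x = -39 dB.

-40.6875 dB

x − T + W/2 = -39 − (-41) + 4 = 6.
GR = (1 − 1/4) × 6² / 16 = 0.75 × 36 / 16 = 1.6875 dB.
Output = -39 − 1.6875 = -40.6875 dB.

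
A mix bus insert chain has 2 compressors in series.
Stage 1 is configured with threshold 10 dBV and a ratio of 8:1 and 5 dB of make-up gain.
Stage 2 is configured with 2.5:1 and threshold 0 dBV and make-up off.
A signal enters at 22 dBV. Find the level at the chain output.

Stage 1: overshoot 12 dB → 12/8 = 1.5 dB → 11.5 dBV; +5 dB make-up → 16.5 dBV.
Stage 2: overshoot 16.5 dB → 16.5/2.5 = 6.6 dB → 6.6 dBV.

6.6 dBV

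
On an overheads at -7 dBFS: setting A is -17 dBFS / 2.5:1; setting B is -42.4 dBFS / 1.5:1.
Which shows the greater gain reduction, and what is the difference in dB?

B, by 5.8 dB

A: GR = 10 − 10/2.5 = 6 dB.
B: GR = 35.4 − 35.4/1.5 = 11.8 dB.
B reduces 5.8 dB more.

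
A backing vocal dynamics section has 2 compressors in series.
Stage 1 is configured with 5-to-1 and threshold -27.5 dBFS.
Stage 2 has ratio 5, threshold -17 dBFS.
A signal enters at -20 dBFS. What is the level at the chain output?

-26 dBFS

Stage 1: 7.5 dB above -27.5 dBFS, reduced 5:1 to 1.5 dB above → -26 dBFS.
Stage 2: below threshold (-26 ≤ -17); passes unchanged; output -26 dBFS.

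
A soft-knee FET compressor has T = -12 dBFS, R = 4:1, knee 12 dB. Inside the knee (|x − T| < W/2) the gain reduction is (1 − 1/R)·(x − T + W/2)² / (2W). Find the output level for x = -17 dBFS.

x − T + W/2 = -17 − (-12) + 6 = 1.
GR = (1 − 1/4) × 1² / 24 = 0.75 × 1 / 24 = 0.03125 dB.
Output = -17 − 0.03125 = -17.03125 dBFS.

-17.03125 dBFS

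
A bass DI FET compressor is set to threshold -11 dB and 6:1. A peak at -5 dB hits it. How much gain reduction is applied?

Overshoot = -5 − (-11) = 6 dB.
A 6:1 ratio leaves 1 dB of that excess.
So the signal is attenuated by 6 − 1 = 5 dB.

5 dB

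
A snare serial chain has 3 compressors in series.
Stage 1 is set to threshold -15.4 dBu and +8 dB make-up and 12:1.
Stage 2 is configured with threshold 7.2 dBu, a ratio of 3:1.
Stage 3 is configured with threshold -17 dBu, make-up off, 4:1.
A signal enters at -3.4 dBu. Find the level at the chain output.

Stage 1: 12 dB above -15.4 dBu, reduced 12:1 to 1 dB above → -14.4 dBu; +8 dB make-up → -6.4 dBu.
Stage 2: -6.4 dBu is at or below the 7.2 dBu threshold — no compression; output -6.4 dBu.
Stage 3: overshoot 10.6 dB → 10.6/4 = 2.65 dB → -14.35 dBu.

-14.35 dBu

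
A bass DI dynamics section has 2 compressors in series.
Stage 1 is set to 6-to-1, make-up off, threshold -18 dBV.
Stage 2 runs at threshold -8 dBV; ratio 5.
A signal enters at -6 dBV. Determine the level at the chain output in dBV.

Stage 1: 12 dB above -18 dBV, reduced 6:1 to 2 dB above → -16 dBV.
Stage 2: -16 dBV ≤ -8 dBV, so stage 2 doesn't engage; output -16 dBV.

-16 dBV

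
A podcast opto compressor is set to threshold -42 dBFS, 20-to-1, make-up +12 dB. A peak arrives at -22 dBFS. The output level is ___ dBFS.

The input is 20 dB above the -42 dBFS threshold.
At 20:1 the overshoot is divided by 20, leaving 1 dB above threshold.
So the level is -42 + 1 = -41 dBFS; make-up adds 12 dB, giving -29 dBFS.

-29 dBFS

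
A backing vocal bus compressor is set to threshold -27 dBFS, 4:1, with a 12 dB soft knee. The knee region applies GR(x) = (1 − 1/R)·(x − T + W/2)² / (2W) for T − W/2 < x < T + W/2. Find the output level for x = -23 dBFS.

-26.125 dBFS

x − T + W/2 = -23 − (-27) + 6 = 10.
GR = (1 − 1/4) × 10² / 24 = 0.75 × 100 / 24 = 3.125 dB.
Output = -23 − 3.125 = -26.125 dBFS.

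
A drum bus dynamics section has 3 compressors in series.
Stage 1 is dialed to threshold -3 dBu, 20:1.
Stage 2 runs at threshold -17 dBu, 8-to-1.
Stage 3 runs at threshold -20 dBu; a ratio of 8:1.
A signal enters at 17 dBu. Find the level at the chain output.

Stage 1: 20 dB above -3 dBu, reduced 20:1 to 1 dB above → -2 dBu.
Stage 2: overshoot 15 dB → 15/8 = 1.875 dB → -15.125 dBu.
Stage 3: overshoot 4.875 dB → 4.875/8 = 0.609375 dB → -19.390625 dBu.

-19.390625 dBu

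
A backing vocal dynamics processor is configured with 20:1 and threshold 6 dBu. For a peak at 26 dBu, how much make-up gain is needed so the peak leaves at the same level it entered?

Without make-up, output = threshold + overshoot/20 = 6 + 1 = 7 dBu.
Gap to target: 19 dB.

19 dB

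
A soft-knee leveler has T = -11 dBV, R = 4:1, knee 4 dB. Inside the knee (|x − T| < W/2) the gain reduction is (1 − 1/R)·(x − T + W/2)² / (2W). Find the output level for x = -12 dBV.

x − T + W/2 = -12 − (-11) + 2 = 1.
GR = (1 − 1/4) × 1² / 8 = 0.75 × 1 / 8 = 0.09375 dB.
Output = -12 − 0.09375 = -12.09375 dBV.

-12.09375 dBV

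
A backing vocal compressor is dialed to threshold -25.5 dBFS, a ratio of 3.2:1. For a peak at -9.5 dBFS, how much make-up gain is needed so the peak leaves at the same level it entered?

11 dB

The peak compresses to -25.5 + 16/3.2 = -20.5 dBFS.
To reach -9.5 dBFS requires -9.5 − (-20.5) = 11 dB of make-up.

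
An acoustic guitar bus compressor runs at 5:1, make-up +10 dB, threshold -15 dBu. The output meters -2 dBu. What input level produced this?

0 dBu

Before make-up, the level was -2 − 10 = -12 dBu.
That's 3 dB above the -15 dBu threshold.
Undo the ratio: input overshoot = 3 × 5 = 15 dB, giving input = 0 dBu.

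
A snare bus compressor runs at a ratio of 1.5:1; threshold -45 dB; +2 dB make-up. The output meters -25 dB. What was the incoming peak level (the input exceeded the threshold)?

-18 dB

Remove make-up: -25 − 2 = -27 dB.
The compressed level sits -27 − (-45) = 18 dB over threshold.
Undo the ratio: input overshoot = 18 × 1.5 = 27 dB, giving input = -18 dB.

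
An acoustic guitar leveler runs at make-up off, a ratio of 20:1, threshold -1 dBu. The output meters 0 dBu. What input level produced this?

Post-compression overshoot = 0 − (-1) = 1 dB.
Input overshoot = R × output overshoot = 20 dB → input = -1 + 20 = 19 dBu.

19 dBu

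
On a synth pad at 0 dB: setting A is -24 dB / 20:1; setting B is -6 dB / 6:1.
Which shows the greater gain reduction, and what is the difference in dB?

A, by 17.8 dB

A: 24 dB over, compressed to 1.2 dB over, so 22.8 dB of GR.
B: 6 dB over, compressed to 1 dB over, so 5 dB of GR.
A applies 17.8 dB more gain reduction.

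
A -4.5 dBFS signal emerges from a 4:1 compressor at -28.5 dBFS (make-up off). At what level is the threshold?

-36.5 dBFS

Gain reduction = -4.5 − (-28.5) = 24 dB; output overshoot = GR / (R − 1) = 24 / 3 = 8 dB.
Threshold = output − output overshoot = -28.5 − 8 = -36.5 dBFS.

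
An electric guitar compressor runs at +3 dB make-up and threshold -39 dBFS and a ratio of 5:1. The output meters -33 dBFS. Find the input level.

Remove make-up: -33 − 3 = -36 dBFS.
That's 3 dB above the -39 dBFS threshold.
Before 5:1 compression the overshoot was 3 × 5 = 15 dB, so input = -39 + 15 = -24 dBFS.

-24 dBFS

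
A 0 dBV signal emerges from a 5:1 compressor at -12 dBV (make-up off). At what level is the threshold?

-15 dBV

Input is 15 dB above T (since output overshoot × R = input overshoot: (-12 − T)·5 = 0 − T gives T = -15 dBV).
Check: -15 + (0 − (-15))/5 = -15 + 3 = -12 dBV. ✓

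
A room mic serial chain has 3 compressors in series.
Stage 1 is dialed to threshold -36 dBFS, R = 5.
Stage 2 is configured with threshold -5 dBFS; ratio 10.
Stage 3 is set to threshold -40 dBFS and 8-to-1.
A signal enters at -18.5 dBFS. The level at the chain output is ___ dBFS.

-39.0625 dBFS

Stage 1: 17.5 dB above -36 dBFS, reduced 5:1 to 3.5 dB above → -32.5 dBFS.
Stage 2: -32.5 dBFS is at or below the -5 dBFS threshold — no compression; output -32.5 dBFS.
Stage 3: overshoot 7.5 dB → 7.5/8 = 0.9375 dB → -39.0625 dBFS.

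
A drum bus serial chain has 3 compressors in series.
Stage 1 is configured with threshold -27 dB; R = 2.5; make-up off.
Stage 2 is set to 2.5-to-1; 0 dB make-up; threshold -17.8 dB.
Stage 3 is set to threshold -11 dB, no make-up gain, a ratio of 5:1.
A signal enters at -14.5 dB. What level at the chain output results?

-22 dB

Stage 1: -14.5 dB is 12.5 dB over -27 dB; at 2.5:1 that becomes 5 dB over, giving -22 dB.
Stage 2: below threshold (-22 ≤ -17.8); passes unchanged; output -22 dB.
Stage 3: -22 dB ≤ -11 dB, so stage 3 doesn't engage; output -22 dB.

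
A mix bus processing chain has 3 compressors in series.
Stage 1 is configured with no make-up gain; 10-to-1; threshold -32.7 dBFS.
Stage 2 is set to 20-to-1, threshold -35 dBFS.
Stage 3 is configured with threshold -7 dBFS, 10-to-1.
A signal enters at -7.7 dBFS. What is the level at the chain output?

-34.76 dBFS

Stage 1: -7.7 dBFS is 25 dB over -32.7 dBFS; at 10:1 that becomes 2.5 dB over, giving -30.2 dBFS.
Stage 2: 4.8 dB above -35 dBFS, reduced 20:1 to 0.24 dB above → -34.76 dBFS.
Stage 3: below threshold (-34.76 ≤ -7); passes unchanged; output -34.76 dBFS.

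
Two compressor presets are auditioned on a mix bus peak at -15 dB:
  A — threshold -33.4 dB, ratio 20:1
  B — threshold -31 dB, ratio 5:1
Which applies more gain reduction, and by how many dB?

A, by 4.68 dB

A: GR = 18.4 − 18.4/20 = 17.48 dB.
B: GR = 16 − 16/5 = 12.8 dB.
Difference: 4.68 dB in favour of A.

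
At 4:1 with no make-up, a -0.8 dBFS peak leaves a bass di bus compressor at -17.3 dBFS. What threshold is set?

Input is 22 dB above T (since output overshoot × R = input overshoot: (-17.3 − T)·4 = -0.8 − T gives T = -22.8 dBFS).
Check: -22.8 + (-0.8 − (-22.8))/4 = -22.8 + 5.5 = -17.3 dBFS. ✓

-22.8 dBFS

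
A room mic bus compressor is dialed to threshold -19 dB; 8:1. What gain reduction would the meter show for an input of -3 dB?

-3 dB exceeds the threshold by 16 dB.
After 8:1 compression the overshoot becomes 16/8 = 2 dB.
GR = overshoot in − overshoot out = 16 − 2 = 14 dB.

14 dB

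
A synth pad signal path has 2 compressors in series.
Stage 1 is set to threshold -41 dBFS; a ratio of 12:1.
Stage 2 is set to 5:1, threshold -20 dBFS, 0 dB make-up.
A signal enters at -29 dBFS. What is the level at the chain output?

Stage 1: -29 dBFS is 12 dB over -41 dBFS; at 12:1 that becomes 1 dB over, giving -40 dBFS.
Stage 2: below threshold (-40 ≤ -20); passes unchanged; output -40 dBFS.

-40 dBFS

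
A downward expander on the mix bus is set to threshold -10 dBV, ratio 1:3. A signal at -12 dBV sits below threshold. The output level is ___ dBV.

-16 dBV

Below threshold, a 1:3 expander applies gain = (3−1)×(T − x) of attenuation.
(3−1) × 2 = 4 dB, so output = -12 − 4 = -16 dBV.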